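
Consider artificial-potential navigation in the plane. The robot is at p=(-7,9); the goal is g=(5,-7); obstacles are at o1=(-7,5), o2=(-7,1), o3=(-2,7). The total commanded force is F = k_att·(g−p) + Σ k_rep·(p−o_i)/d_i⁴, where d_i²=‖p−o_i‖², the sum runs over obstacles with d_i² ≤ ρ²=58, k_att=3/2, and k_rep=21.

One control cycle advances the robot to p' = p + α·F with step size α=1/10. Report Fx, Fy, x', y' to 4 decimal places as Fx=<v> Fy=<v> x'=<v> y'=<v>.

F_att = 3/2·(g−p) = 3/2·(12,-16) = (18.0000,-24.0000)
o1: d²=16 ≤ ρ²=58; F_rep = 21·(0,4)/16² = (0.0000,0.3281)
o2: d²=64 > ρ²=58 → inactive
o3: d²=29 ≤ ρ²=58; F_rep = 21·(-5,2)/29² = (-0.1249,0.0499)
F = F_att + ΣF_rep = (17.8751,-23.6219)
p' = p + 1/10·F = (-5.2125,6.6378)

Fx=17.8751 Fy=-23.6219 x'=-5.2125 y'=6.6378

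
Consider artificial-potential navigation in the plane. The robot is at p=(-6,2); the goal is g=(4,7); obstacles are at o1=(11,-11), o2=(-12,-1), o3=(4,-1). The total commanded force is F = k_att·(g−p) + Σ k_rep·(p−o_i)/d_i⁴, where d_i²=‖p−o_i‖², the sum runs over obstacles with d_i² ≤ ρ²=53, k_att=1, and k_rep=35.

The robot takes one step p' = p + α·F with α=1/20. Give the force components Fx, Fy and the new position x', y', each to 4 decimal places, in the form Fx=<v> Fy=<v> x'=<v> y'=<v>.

F_att = 1·(g−p) = 1·(10,5) = (10.0000,5.0000)
o1: d²=458 > ρ²=53 → inactive
o2: d²=45 ≤ ρ²=53; F_rep = 35·(6,3)/45² = (0.1037,0.0519)
o3: d²=109 > ρ²=53 → inactive
F = F_att + ΣF_rep = (10.1037,5.0519)
p' = p + 1/20·F = (-5.4948,2.2526)

Fx=10.1037 Fy=5.0519 x'=-5.4948 y'=2.2526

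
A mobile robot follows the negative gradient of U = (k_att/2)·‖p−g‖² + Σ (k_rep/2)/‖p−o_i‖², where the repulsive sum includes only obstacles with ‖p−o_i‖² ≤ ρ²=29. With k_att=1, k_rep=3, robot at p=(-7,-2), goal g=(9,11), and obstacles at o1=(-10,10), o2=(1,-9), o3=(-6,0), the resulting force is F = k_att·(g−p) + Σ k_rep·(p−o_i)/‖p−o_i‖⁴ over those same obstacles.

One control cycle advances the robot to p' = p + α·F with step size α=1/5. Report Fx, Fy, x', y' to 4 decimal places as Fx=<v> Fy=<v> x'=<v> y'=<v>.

F_att = 1·(g−p) = 1·(16,13) = (16.0000,13.0000)
o1: d²=153 > ρ²=29 → inactive
o2: d²=113 > ρ²=29 → inactive
o3: d²=5 ≤ ρ²=29; F_rep = 3·(-1,-2)/5² = (-0.1200,-0.2400)
F = F_att + ΣF_rep = (15.8800,12.7600)
p' = p + 1/5·F = (-3.8240,0.5520)

Fx=15.8800 Fy=12.7600 x'=-3.8240 y'=0.5520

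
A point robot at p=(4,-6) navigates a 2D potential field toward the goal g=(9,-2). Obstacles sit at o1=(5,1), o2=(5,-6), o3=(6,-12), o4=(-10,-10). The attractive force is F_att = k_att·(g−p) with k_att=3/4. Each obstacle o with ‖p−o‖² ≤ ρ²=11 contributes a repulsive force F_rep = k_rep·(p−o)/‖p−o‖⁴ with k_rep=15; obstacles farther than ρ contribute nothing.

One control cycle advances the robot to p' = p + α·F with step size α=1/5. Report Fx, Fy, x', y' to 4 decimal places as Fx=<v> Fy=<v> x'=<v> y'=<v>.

Fx=-11.2500 Fy=3.0000 x'=1.7500 y'=-5.4000

F_att = 3/4·(g−p) = 3/4·(5,4) = (3.7500,3.0000)
o1: d²=50 > ρ²=11 → inactive
o2: d²=1 ≤ ρ²=11; F_rep = 15·(-1,0)/1² = (-15.0000,0.0000)
o3: d²=40 > ρ²=11 → inactive
o4: d²=212 > ρ²=11 → inactive
F = F_att + ΣF_rep = (-11.2500,3.0000)
p' = p + 1/5·F = (1.7500,-5.4000)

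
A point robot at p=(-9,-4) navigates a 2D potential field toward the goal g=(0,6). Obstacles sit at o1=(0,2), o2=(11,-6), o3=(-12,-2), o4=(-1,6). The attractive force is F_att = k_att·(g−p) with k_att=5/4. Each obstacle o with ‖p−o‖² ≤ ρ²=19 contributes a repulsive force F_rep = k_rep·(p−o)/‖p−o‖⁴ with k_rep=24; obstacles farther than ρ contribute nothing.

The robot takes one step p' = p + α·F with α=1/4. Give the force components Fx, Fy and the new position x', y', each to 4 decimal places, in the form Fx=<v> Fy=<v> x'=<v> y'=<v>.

Fx=11.6760 Fy=12.2160 x'=-6.0810 y'=-0.9460

F_att = 5/4·(g−p) = 5/4·(9,10) = (11.2500,12.5000)
o1: d²=117 > ρ²=19 → inactive
o2: d²=404 > ρ²=19 → inactive
o3: d²=13 ≤ ρ²=19; F_rep = 24·(3,-2)/13² = (0.4260,-0.2840)
o4: d²=164 > ρ²=19 → inactive
F = F_att + ΣF_rep = (11.6760,12.2160)
p' = p + 1/4·F = (-6.0810,-0.9460)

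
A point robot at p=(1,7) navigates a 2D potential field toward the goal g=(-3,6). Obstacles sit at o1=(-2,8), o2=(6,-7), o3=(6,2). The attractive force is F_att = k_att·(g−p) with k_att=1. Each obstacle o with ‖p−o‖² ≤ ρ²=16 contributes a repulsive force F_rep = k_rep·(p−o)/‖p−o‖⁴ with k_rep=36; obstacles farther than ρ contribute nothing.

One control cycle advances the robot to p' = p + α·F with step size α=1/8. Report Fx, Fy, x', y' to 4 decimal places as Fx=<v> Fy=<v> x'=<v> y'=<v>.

Fx=-2.9200 Fy=-1.3600 x'=0.6350 y'=6.8300

F_att = 1·(g−p) = 1·(-4,-1) = (-4.0000,-1.0000)
o1: d²=10 ≤ ρ²=16; F_rep = 36·(3,-1)/10² = (1.0800,-0.3600)
o2: d²=221 > ρ²=16 → inactive
o3: d²=50 > ρ²=16 → inactive
F = F_att + ΣF_rep = (-2.9200,-1.3600)
p' = p + 1/8·F = (0.6350,6.8300)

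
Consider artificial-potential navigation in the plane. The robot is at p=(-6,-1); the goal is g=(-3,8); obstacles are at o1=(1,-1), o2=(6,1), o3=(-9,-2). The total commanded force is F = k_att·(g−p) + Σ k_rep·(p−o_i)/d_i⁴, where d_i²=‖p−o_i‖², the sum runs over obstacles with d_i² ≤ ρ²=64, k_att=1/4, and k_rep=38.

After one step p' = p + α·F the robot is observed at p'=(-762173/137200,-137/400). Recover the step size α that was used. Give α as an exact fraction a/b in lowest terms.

α = 1/4

F_att = 1/4·(g−p) = 1/4·(3,9) = (0.7500,2.2500)
o1: d²=49 ≤ ρ²=64; F_rep = 38·(-7,0)/49² = (-0.1108,0.0000)
o2: d²=148 > ρ²=64 → inactive
o3: d²=10 ≤ ρ²=64; F_rep = 38·(3,1)/10² = (1.1400,0.3800)
F = F_att + ΣF_rep = (1.7792,2.6300)
Δp = p'−p = (0.4448,0.6575); α = Δx/Fx = (61027/137200) / (61027/34300) = 1/4
check: Δy/Fy = (263/400) / (263/100) = 1/4 ✓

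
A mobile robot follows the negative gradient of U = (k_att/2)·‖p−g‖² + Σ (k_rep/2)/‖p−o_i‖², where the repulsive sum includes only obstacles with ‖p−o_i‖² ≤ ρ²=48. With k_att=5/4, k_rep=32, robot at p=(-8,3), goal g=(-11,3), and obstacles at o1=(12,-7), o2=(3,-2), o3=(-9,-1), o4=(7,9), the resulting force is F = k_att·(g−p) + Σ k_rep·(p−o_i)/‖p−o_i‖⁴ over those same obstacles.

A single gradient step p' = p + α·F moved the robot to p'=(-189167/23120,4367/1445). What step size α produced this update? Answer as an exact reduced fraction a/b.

α = 1/20

F_att = 5/4·(g−p) = 5/4·(-3,0) = (-3.7500,0.0000)
o1: d²=500 > ρ²=48 → inactive
o2: d²=146 > ρ²=48 → inactive
o3: d²=17 ≤ ρ²=48; F_rep = 32·(1,4)/17² = (0.1107,0.4429)
o4: d²=261 > ρ²=48 → inactive
F = F_att + ΣF_rep = (-3.6393,0.4429)
Δp = p'−p = (-0.1820,0.0221); α = Δx/Fx = (-4207/23120) / (-4207/1156) = 1/20
check: Δy/Fy = (32/1445) / (128/289) = 1/20 ✓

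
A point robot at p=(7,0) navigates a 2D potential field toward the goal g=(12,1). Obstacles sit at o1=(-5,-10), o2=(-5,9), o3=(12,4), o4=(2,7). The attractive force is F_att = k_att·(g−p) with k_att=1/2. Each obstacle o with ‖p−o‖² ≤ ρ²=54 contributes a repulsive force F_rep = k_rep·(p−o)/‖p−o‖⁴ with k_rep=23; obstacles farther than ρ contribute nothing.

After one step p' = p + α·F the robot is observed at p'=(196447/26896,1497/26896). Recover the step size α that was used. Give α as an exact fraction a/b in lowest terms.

α = 1/8

F_att = 1/2·(g−p) = 1/2·(5,1) = (2.5000,0.5000)
o1: d²=244 > ρ²=54 → inactive
o2: d²=225 > ρ²=54 → inactive
o3: d²=41 ≤ ρ²=54; F_rep = 23·(-5,-4)/41² = (-0.0684,-0.0547)
o4: d²=74 > ρ²=54 → inactive
F = F_att + ΣF_rep = (2.4316,0.4453)
Δp = p'−p = (0.3039,0.0557); α = Δx/Fx = (8175/26896) / (8175/3362) = 1/8
check: Δy/Fy = (1497/26896) / (1497/3362) = 1/8 ✓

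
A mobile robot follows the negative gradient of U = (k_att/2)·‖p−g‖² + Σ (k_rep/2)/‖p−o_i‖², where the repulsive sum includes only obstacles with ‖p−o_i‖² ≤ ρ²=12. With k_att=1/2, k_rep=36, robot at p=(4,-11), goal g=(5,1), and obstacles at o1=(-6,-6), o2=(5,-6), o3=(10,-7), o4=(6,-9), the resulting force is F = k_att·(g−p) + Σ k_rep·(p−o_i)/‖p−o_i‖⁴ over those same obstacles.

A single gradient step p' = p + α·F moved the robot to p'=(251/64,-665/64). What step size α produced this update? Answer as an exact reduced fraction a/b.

α = 1/8

F_att = 1/2·(g−p) = 1/2·(1,12) = (0.5000,6.0000)
o1: d²=125 > ρ²=12 → inactive
o2: d²=26 > ρ²=12 → inactive
o3: d²=52 > ρ²=12 → inactive
o4: d²=8 ≤ ρ²=12; F_rep = 36·(-2,-2)/8² = (-1.1250,-1.1250)
F = F_att + ΣF_rep = (-0.6250,4.8750)
Δp = p'−p = (-0.0781,0.6094); α = Δx/Fx = (-5/64) / (-5/8) = 1/8
check: Δy/Fy = (39/64) / (39/8) = 1/8 ✓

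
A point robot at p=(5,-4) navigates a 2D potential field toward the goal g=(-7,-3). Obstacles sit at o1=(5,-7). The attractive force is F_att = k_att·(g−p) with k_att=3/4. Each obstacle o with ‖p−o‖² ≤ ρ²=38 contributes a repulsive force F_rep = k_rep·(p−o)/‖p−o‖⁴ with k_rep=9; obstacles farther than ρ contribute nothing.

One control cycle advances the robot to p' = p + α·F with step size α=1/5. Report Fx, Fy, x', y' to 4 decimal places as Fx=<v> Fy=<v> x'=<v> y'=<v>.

Fx=-9.0000 Fy=1.0833 x'=3.2000 y'=-3.7833

F_att = 3/4·(g−p) = 3/4·(-12,1) = (-9.0000,0.7500)
o1: d²=9 ≤ ρ²=38; F_rep = 9·(0,3)/9² = (0.0000,0.3333)
F = F_att + ΣF_rep = (-9.0000,1.0833)
p' = p + 1/5·F = (3.2000,-3.7833)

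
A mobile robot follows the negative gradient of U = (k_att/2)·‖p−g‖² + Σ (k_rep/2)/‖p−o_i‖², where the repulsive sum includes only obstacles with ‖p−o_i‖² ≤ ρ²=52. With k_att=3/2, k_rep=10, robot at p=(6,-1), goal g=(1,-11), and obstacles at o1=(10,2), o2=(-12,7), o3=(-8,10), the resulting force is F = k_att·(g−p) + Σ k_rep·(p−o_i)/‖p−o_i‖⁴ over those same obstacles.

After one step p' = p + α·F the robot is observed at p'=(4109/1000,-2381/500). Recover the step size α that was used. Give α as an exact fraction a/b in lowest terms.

F_att = 3/2·(g−p) = 3/2·(-5,-10) = (-7.5000,-15.0000)
o1: d²=25 ≤ ρ²=52; F_rep = 10·(-4,-3)/25² = (-0.0640,-0.0480)
o2: d²=388 > ρ²=52 → inactive
o3: d²=317 > ρ²=52 → inactive
F = F_att + ΣF_rep = (-7.5640,-15.0480)
Δp = p'−p = (-1.8910,-3.7620); α = Δx/Fx = (-1891/1000) / (-1891/250) = 1/4
check: Δy/Fy = (-1881/500) / (-1881/125) = 1/4 ✓

α = 1/4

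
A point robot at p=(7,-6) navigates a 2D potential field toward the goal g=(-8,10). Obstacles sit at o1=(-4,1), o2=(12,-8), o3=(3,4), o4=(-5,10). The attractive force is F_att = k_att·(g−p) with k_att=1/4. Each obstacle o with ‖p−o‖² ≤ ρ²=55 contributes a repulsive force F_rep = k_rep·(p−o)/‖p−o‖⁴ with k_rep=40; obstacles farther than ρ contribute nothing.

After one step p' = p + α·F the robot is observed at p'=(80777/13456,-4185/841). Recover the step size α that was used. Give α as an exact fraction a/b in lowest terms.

F_att = 1/4·(g−p) = 1/4·(-15,16) = (-3.7500,4.0000)
o1: d²=170 > ρ²=55 → inactive
o2: d²=29 ≤ ρ²=55; F_rep = 40·(-5,2)/29² = (-0.2378,0.0951)
o3: d²=116 > ρ²=55 → inactive
o4: d²=400 > ρ²=55 → inactive
F = F_att + ΣF_rep = (-3.9878,4.0951)
Δp = p'−p = (-0.9970,1.0238); α = Δx/Fx = (-13415/13456) / (-13415/3364) = 1/4
check: Δy/Fy = (861/841) / (3444/841) = 1/4 ✓

α = 1/4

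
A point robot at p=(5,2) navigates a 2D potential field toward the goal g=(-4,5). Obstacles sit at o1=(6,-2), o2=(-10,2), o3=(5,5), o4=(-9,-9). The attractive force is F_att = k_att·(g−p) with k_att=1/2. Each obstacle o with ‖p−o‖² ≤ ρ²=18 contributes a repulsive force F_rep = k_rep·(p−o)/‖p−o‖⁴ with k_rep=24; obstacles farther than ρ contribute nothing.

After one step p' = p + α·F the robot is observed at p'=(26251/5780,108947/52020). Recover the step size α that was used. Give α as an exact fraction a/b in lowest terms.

F_att = 1/2·(g−p) = 1/2·(-9,3) = (-4.5000,1.5000)
o1: d²=17 ≤ ρ²=18; F_rep = 24·(-1,4)/17² = (-0.0830,0.3322)
o2: d²=225 > ρ²=18 → inactive
o3: d²=9 ≤ ρ²=18; F_rep = 24·(0,-3)/9² = (0.0000,-0.8889)
o4: d²=317 > ρ²=18 → inactive
F = F_att + ΣF_rep = (-4.5830,0.9433)
Δp = p'−p = (-0.4583,0.0943); α = Δx/Fx = (-2649/5780) / (-2649/578) = 1/10
check: Δy/Fy = (4907/52020) / (4907/5202) = 1/10 ✓

α = 1/10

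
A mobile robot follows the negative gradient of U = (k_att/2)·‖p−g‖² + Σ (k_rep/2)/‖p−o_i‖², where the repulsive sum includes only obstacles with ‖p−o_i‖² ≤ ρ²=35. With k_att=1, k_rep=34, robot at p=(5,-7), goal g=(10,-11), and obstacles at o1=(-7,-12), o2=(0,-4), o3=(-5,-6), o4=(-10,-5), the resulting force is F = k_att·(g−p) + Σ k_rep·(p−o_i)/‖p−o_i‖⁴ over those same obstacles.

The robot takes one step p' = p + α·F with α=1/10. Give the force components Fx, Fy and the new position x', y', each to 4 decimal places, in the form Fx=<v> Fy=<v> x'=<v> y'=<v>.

F_att = 1·(g−p) = 1·(5,-4) = (5.0000,-4.0000)
o1: d²=169 > ρ²=35 → inactive
o2: d²=34 ≤ ρ²=35; F_rep = 34·(5,-3)/34² = (0.1471,-0.0882)
o3: d²=101 > ρ²=35 → inactive
o4: d²=229 > ρ²=35 → inactive
F = F_att + ΣF_rep = (5.1471,-4.0882)
p' = p + 1/10·F = (5.5147,-7.4088)

Fx=5.1471 Fy=-4.0882 x'=5.5147 y'=-7.4088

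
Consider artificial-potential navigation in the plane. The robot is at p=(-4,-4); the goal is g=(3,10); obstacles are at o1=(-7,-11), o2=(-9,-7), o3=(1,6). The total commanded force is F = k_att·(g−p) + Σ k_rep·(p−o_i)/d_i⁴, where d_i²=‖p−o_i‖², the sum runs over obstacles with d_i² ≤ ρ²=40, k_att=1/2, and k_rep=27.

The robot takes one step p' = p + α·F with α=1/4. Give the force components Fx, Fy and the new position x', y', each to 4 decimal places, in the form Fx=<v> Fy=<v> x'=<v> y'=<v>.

Fx=3.6168 Fy=7.0701 x'=-3.0958 y'=-2.2325

F_att = 1/2·(g−p) = 1/2·(7,14) = (3.5000,7.0000)
o1: d²=58 > ρ²=40 → inactive
o2: d²=34 ≤ ρ²=40; F_rep = 27·(5,3)/34² = (0.1168,0.0701)
o3: d²=125 > ρ²=40 → inactive
F = F_att + ΣF_rep = (3.6168,7.0701)
p' = p + 1/4·F = (-3.0958,-2.2325)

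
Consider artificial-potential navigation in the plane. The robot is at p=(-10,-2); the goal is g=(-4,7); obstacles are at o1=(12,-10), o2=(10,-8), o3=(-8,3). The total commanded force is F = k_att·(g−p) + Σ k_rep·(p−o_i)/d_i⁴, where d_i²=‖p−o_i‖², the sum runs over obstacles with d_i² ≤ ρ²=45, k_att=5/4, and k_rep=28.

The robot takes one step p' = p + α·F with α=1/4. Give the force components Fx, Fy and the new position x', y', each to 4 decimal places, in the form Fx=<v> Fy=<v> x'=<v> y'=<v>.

Fx=7.4334 Fy=11.0835 x'=-8.1416 y'=0.7709

F_att = 5/4·(g−p) = 5/4·(6,9) = (7.5000,11.2500)
o1: d²=548 > ρ²=45 → inactive
o2: d²=436 > ρ²=45 → inactive
o3: d²=29 ≤ ρ²=45; F_rep = 28·(-2,-5)/29² = (-0.0666,-0.1665)
F = F_att + ΣF_rep = (7.4334,11.0835)
p' = p + 1/4·F = (-8.1416,0.7709)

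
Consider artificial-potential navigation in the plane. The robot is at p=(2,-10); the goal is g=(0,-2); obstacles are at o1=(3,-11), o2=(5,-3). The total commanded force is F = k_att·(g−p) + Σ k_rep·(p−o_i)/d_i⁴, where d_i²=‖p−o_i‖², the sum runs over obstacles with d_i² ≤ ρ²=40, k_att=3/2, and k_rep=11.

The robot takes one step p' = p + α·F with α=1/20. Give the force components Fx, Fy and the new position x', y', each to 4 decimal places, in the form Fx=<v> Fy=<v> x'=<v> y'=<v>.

F_att = 3/2·(g−p) = 3/2·(-2,8) = (-3.0000,12.0000)
o1: d²=2 ≤ ρ²=40; F_rep = 11·(-1,1)/2² = (-2.7500,2.7500)
o2: d²=58 > ρ²=40 → inactive
F = F_att + ΣF_rep = (-5.7500,14.7500)
p' = p + 1/20·F = (1.7125,-9.2625)

Fx=-5.7500 Fy=14.7500 x'=1.7125 y'=-9.2625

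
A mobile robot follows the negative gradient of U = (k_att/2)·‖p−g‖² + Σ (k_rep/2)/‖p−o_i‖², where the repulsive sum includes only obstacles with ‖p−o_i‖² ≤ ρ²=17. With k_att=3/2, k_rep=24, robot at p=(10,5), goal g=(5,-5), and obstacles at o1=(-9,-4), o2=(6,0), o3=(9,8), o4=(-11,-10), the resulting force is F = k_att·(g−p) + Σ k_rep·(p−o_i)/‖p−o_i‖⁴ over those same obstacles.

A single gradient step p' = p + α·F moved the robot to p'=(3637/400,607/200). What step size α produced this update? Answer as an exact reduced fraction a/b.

F_att = 3/2·(g−p) = 3/2·(-5,-10) = (-7.5000,-15.0000)
o1: d²=442 > ρ²=17 → inactive
o2: d²=41 > ρ²=17 → inactive
o3: d²=10 ≤ ρ²=17; F_rep = 24·(1,-3)/10² = (0.2400,-0.7200)
o4: d²=666 > ρ²=17 → inactive
F = F_att + ΣF_rep = (-7.2600,-15.7200)
Δp = p'−p = (-0.9075,-1.9650); α = Δx/Fx = (-363/400) / (-363/50) = 1/8
check: Δy/Fy = (-393/200) / (-393/25) = 1/8 ✓

α = 1/8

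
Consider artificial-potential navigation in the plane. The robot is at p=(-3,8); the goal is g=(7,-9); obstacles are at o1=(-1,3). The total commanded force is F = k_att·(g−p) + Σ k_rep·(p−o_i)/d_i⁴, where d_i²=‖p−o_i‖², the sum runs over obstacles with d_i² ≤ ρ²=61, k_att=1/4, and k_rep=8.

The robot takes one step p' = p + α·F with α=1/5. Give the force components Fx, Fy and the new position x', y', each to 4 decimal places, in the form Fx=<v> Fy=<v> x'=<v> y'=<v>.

Fx=2.4810 Fy=-4.2024 x'=-2.5038 y'=7.1595

F_att = 1/4·(g−p) = 1/4·(10,-17) = (2.5000,-4.2500)
o1: d²=29 ≤ ρ²=61; F_rep = 8·(-2,5)/29² = (-0.0190,0.0476)
F = F_att + ΣF_rep = (2.4810,-4.2024)
p' = p + 1/5·F = (-2.5038,7.1595)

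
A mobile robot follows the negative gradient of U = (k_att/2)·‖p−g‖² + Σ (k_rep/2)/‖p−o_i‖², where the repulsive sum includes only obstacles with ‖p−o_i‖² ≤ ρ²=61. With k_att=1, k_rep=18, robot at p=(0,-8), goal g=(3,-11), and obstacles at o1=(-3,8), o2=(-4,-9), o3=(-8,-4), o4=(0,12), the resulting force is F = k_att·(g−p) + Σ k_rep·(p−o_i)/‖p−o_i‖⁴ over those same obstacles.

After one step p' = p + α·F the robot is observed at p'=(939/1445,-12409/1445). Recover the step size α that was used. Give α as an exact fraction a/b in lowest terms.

α = 1/5

F_att = 1·(g−p) = 1·(3,-3) = (3.0000,-3.0000)
o1: d²=265 > ρ²=61 → inactive
o2: d²=17 ≤ ρ²=61; F_rep = 18·(4,1)/17² = (0.2491,0.0623)
o3: d²=80 > ρ²=61 → inactive
o4: d²=400 > ρ²=61 → inactive
F = F_att + ΣF_rep = (3.2491,-2.9377)
Δp = p'−p = (0.6498,-0.5875); α = Δx/Fx = (939/1445) / (939/289) = 1/5
check: Δy/Fy = (-849/1445) / (-849/289) = 1/5 ✓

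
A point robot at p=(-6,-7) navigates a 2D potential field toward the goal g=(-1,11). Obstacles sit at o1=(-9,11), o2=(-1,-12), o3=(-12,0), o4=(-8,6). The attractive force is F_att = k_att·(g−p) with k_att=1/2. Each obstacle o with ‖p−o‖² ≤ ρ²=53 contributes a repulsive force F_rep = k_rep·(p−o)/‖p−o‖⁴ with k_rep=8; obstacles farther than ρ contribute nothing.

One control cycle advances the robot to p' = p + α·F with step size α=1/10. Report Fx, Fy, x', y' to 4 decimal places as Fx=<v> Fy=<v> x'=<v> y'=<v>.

F_att = 1/2·(g−p) = 1/2·(5,18) = (2.5000,9.0000)
o1: d²=333 > ρ²=53 → inactive
o2: d²=50 ≤ ρ²=53; F_rep = 8·(-5,5)/50² = (-0.0160,0.0160)
o3: d²=85 > ρ²=53 → inactive
o4: d²=173 > ρ²=53 → inactive
F = F_att + ΣF_rep = (2.4840,9.0160)
p' = p + 1/10·F = (-5.7516,-6.0984)

Fx=2.4840 Fy=9.0160 x'=-5.7516 y'=-6.0984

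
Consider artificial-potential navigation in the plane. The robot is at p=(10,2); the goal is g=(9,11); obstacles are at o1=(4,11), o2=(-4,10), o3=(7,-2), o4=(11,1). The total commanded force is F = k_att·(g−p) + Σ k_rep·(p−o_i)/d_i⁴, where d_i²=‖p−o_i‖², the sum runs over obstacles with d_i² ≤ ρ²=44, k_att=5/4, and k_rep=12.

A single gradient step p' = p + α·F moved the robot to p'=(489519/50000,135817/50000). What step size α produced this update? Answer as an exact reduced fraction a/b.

F_att = 5/4·(g−p) = 5/4·(-1,9) = (-1.2500,11.2500)
o1: d²=117 > ρ²=44 → inactive
o2: d²=260 > ρ²=44 → inactive
o3: d²=25 ≤ ρ²=44; F_rep = 12·(3,4)/25² = (0.0576,0.0768)
o4: d²=2 ≤ ρ²=44; F_rep = 12·(-1,1)/2² = (-3.0000,3.0000)
F = F_att + ΣF_rep = (-4.1924,14.3268)
Δp = p'−p = (-0.2096,0.7163); α = Δx/Fx = (-10481/50000) / (-10481/2500) = 1/20
check: Δy/Fy = (35817/50000) / (35817/2500) = 1/20 ✓

α = 1/20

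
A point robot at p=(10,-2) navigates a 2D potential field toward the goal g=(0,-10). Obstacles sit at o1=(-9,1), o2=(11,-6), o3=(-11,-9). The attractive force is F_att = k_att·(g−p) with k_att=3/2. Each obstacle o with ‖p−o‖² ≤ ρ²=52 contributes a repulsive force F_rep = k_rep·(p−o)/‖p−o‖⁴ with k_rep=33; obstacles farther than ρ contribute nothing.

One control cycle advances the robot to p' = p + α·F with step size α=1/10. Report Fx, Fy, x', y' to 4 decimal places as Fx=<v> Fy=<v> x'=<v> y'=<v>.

F_att = 3/2·(g−p) = 3/2·(-10,-8) = (-15.0000,-12.0000)
o1: d²=370 > ρ²=52 → inactive
o2: d²=17 ≤ ρ²=52; F_rep = 33·(-1,4)/17² = (-0.1142,0.4567)
o3: d²=490 > ρ²=52 → inactive
F = F_att + ΣF_rep = (-15.1142,-11.5433)
p' = p + 1/10·F = (8.4886,-3.1543)

Fx=-15.1142 Fy=-11.5433 x'=8.4886 y'=-3.1543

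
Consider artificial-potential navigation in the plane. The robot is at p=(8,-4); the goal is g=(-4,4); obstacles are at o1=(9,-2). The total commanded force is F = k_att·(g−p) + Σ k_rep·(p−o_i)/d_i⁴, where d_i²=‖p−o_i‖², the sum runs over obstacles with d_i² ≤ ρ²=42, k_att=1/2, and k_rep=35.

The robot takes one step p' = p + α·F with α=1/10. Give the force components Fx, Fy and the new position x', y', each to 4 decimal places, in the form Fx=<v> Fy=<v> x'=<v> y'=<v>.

Fx=-7.4000 Fy=1.2000 x'=7.2600 y'=-3.8800

F_att = 1/2·(g−p) = 1/2·(-12,8) = (-6.0000,4.0000)
o1: d²=5 ≤ ρ²=42; F_rep = 35·(-1,-2)/5² = (-1.4000,-2.8000)
F = F_att + ΣF_rep = (-7.4000,1.2000)
p' = p + 1/10·F = (7.2600,-3.8800)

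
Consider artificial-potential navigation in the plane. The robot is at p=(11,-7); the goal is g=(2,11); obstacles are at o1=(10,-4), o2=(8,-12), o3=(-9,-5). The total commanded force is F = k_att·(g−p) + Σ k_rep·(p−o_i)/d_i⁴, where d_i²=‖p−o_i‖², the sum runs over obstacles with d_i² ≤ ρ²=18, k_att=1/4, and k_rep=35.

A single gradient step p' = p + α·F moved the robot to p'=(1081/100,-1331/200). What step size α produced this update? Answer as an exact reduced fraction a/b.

F_att = 1/4·(g−p) = 1/4·(-9,18) = (-2.2500,4.5000)
o1: d²=10 ≤ ρ²=18; F_rep = 35·(1,-3)/10² = (0.3500,-1.0500)
o2: d²=34 > ρ²=18 → inactive
o3: d²=404 > ρ²=18 → inactive
F = F_att + ΣF_rep = (-1.9000,3.4500)
Δp = p'−p = (-0.1900,0.3450); α = Δx/Fx = (-19/100) / (-19/10) = 1/10
check: Δy/Fy = (69/200) / (69/20) = 1/10 ✓

α = 1/10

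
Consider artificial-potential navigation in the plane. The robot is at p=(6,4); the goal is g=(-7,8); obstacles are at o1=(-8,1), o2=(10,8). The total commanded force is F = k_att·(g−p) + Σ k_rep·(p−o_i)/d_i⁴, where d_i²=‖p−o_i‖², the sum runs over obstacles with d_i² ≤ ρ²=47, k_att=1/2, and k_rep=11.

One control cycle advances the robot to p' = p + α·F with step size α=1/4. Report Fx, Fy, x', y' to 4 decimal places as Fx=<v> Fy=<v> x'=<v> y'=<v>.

Fx=-6.5430 Fy=1.9570 x'=4.3643 y'=4.4893

F_att = 1/2·(g−p) = 1/2·(-13,4) = (-6.5000,2.0000)
o1: d²=205 > ρ²=47 → inactive
o2: d²=32 ≤ ρ²=47; F_rep = 11·(-4,-4)/32² = (-0.0430,-0.0430)
F = F_att + ΣF_rep = (-6.5430,1.9570)
p' = p + 1/4·F = (4.3643,4.4893)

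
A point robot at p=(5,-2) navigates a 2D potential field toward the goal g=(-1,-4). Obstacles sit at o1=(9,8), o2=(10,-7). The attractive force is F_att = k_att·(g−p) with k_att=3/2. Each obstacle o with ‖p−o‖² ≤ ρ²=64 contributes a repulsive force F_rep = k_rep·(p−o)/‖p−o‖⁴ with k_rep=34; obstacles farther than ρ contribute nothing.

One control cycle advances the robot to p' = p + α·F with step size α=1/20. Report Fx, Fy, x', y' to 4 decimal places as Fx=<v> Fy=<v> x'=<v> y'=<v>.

Fx=-9.0680 Fy=-2.9320 x'=4.5466 y'=-2.1466

F_att = 3/2·(g−p) = 3/2·(-6,-2) = (-9.0000,-3.0000)
o1: d²=116 > ρ²=64 → inactive
o2: d²=50 ≤ ρ²=64; F_rep = 34·(-5,5)/50² = (-0.0680,0.0680)
F = F_att + ΣF_rep = (-9.0680,-2.9320)
p' = p + 1/20·F = (4.5466,-2.1466)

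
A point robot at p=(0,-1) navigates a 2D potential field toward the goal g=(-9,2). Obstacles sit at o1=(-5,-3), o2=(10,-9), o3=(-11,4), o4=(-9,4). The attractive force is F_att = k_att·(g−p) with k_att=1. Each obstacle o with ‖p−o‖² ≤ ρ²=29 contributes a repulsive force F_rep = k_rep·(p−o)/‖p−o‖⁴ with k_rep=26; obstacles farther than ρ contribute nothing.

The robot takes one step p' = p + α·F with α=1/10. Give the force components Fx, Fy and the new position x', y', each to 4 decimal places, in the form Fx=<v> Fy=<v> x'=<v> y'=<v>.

Fx=-8.8454 Fy=3.0618 x'=-0.8845 y'=-0.6938

F_att = 1·(g−p) = 1·(-9,3) = (-9.0000,3.0000)
o1: d²=29 ≤ ρ²=29; F_rep = 26·(5,2)/29² = (0.1546,0.0618)
o2: d²=164 > ρ²=29 → inactive
o3: d²=146 > ρ²=29 → inactive
o4: d²=106 > ρ²=29 → inactive
F = F_att + ΣF_rep = (-8.8454,3.0618)
p' = p + 1/10·F = (-0.8845,-0.6938)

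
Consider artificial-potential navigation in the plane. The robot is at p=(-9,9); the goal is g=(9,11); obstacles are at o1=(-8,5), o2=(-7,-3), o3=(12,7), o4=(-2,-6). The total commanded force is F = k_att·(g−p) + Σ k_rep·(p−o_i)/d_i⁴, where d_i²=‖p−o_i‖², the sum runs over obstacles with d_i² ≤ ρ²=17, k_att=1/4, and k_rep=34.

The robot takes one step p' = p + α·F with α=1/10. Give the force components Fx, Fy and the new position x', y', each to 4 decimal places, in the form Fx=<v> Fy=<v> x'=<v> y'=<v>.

F_att = 1/4·(g−p) = 1/4·(18,2) = (4.5000,0.5000)
o1: d²=17 ≤ ρ²=17; F_rep = 34·(-1,4)/17² = (-0.1176,0.4706)
o2: d²=148 > ρ²=17 → inactive
o3: d²=445 > ρ²=17 → inactive
o4: d²=274 > ρ²=17 → inactive
F = F_att + ΣF_rep = (4.3824,0.9706)
p' = p + 1/10·F = (-8.5618,9.0971)

Fx=4.3824 Fy=0.9706 x'=-8.5618 y'=9.0971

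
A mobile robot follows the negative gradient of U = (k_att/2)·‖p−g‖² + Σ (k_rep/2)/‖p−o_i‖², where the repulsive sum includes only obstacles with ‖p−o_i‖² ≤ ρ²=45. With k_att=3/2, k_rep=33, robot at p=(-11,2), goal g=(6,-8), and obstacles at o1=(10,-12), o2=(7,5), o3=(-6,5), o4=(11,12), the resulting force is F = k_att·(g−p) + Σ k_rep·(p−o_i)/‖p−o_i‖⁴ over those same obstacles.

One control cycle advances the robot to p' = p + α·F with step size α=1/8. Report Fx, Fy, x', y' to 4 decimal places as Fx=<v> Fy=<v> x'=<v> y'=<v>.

Fx=25.3573 Fy=-15.0856 x'=-7.8303 y'=0.1143

F_att = 3/2·(g−p) = 3/2·(17,-10) = (25.5000,-15.0000)
o1: d²=637 > ρ²=45 → inactive
o2: d²=333 > ρ²=45 → inactive
o3: d²=34 ≤ ρ²=45; F_rep = 33·(-5,-3)/34² = (-0.1427,-0.0856)
o4: d²=584 > ρ²=45 → inactive
F = F_att + ΣF_rep = (25.3573,-15.0856)
p' = p + 1/8·F = (-7.8303,0.1143)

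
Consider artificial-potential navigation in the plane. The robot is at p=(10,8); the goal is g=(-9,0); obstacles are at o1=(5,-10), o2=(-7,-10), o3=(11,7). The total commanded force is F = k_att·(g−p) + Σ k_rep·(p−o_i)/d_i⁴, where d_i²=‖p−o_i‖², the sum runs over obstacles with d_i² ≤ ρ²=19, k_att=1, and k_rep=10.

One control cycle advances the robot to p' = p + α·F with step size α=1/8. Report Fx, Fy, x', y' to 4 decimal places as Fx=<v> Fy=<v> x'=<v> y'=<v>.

Fx=-21.5000 Fy=-5.5000 x'=7.3125 y'=7.3125

F_att = 1·(g−p) = 1·(-19,-8) = (-19.0000,-8.0000)
o1: d²=349 > ρ²=19 → inactive
o2: d²=613 > ρ²=19 → inactive
o3: d²=2 ≤ ρ²=19; F_rep = 10·(-1,1)/2² = (-2.5000,2.5000)
F = F_att + ΣF_rep = (-21.5000,-5.5000)
p' = p + 1/8·F = (7.3125,7.3125)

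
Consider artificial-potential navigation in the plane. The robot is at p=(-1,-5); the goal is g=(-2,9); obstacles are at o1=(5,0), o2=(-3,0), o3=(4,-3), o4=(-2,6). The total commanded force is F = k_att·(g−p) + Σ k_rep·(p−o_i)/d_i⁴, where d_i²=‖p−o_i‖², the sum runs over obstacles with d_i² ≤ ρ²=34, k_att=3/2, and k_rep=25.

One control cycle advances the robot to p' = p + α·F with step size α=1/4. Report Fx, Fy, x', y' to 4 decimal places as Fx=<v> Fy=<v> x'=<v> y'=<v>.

Fx=-1.5892 Fy=20.7919 x'=-1.3973 y'=0.1980

F_att = 3/2·(g−p) = 3/2·(-1,14) = (-1.5000,21.0000)
o1: d²=61 > ρ²=34 → inactive
o2: d²=29 ≤ ρ²=34; F_rep = 25·(2,-5)/29² = (0.0595,-0.1486)
o3: d²=29 ≤ ρ²=34; F_rep = 25·(-5,-2)/29² = (-0.1486,-0.0595)
o4: d²=122 > ρ²=34 → inactive
F = F_att + ΣF_rep = (-1.5892,20.7919)
p' = p + 1/4·F = (-1.3973,0.1980)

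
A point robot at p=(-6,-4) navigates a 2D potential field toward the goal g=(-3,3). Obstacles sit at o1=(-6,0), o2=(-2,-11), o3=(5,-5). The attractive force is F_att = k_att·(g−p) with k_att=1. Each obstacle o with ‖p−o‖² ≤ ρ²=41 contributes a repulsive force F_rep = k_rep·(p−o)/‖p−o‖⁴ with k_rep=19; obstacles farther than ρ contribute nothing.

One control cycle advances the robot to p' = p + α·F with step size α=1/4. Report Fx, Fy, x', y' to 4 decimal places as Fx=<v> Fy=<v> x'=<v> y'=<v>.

F_att = 1·(g−p) = 1·(3,7) = (3.0000,7.0000)
o1: d²=16 ≤ ρ²=41; F_rep = 19·(0,-4)/16² = (0.0000,-0.2969)
o2: d²=65 > ρ²=41 → inactive
o3: d²=122 > ρ²=41 → inactive
F = F_att + ΣF_rep = (3.0000,6.7031)
p' = p + 1/4·F = (-5.2500,-2.3242)

Fx=3.0000 Fy=6.7031 x'=-5.2500 y'=-2.3242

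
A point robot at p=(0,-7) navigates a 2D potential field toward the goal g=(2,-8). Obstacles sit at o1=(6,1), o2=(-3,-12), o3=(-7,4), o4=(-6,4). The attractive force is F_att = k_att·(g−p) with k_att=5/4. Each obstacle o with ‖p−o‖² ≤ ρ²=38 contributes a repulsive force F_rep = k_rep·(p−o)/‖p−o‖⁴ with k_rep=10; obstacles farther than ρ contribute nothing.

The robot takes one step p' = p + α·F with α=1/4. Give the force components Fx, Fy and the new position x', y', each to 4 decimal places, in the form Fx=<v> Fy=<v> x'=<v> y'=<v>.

Fx=2.5260 Fy=-1.2067 x'=0.6315 y'=-7.3017

F_att = 5/4·(g−p) = 5/4·(2,-1) = (2.5000,-1.2500)
o1: d²=100 > ρ²=38 → inactive
o2: d²=34 ≤ ρ²=38; F_rep = 10·(3,5)/34² = (0.0260,0.0433)
o3: d²=170 > ρ²=38 → inactive
o4: d²=157 > ρ²=38 → inactive
F = F_att + ΣF_rep = (2.5260,-1.2067)
p' = p + 1/4·F = (0.6315,-7.3017)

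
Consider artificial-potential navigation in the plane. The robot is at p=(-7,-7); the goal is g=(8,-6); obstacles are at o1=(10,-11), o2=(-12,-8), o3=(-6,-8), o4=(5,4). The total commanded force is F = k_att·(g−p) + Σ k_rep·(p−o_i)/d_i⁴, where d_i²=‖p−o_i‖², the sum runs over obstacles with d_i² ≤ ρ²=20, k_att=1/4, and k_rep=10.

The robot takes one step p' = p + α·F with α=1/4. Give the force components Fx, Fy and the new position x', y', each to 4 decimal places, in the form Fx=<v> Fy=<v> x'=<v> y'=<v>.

F_att = 1/4·(g−p) = 1/4·(15,1) = (3.7500,0.2500)
o1: d²=305 > ρ²=20 → inactive
o2: d²=26 > ρ²=20 → inactive
o3: d²=2 ≤ ρ²=20; F_rep = 10·(-1,1)/2² = (-2.5000,2.5000)
o4: d²=265 > ρ²=20 → inactive
F = F_att + ΣF_rep = (1.2500,2.7500)
p' = p + 1/4·F = (-6.6875,-6.3125)

Fx=1.2500 Fy=2.7500 x'=-6.6875 y'=-6.3125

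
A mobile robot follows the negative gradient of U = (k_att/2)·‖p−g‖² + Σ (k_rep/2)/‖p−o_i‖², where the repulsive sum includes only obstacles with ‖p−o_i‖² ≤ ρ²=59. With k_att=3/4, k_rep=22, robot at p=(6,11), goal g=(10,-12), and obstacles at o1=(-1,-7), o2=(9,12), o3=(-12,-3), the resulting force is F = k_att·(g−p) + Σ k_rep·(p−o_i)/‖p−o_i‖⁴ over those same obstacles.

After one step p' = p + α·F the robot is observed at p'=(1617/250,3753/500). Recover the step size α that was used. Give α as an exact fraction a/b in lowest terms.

F_att = 3/4·(g−p) = 3/4·(4,-23) = (3.0000,-17.2500)
o1: d²=373 > ρ²=59 → inactive
o2: d²=10 ≤ ρ²=59; F_rep = 22·(-3,-1)/10² = (-0.6600,-0.2200)
o3: d²=520 > ρ²=59 → inactive
F = F_att + ΣF_rep = (2.3400,-17.4700)
Δp = p'−p = (0.4680,-3.4940); α = Δx/Fx = (117/250) / (117/50) = 1/5
check: Δy/Fy = (-1747/500) / (-1747/100) = 1/5 ✓

α = 1/5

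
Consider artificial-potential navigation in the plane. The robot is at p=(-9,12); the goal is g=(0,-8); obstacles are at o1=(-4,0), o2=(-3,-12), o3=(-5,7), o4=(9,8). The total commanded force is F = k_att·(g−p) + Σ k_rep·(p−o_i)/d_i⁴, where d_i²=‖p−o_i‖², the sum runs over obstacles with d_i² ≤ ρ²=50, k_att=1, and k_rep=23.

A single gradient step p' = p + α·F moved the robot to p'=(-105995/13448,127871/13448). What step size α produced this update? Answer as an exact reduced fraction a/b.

α = 1/8

F_att = 1·(g−p) = 1·(9,-20) = (9.0000,-20.0000)
o1: d²=169 > ρ²=50 → inactive
o2: d²=612 > ρ²=50 → inactive
o3: d²=41 ≤ ρ²=50; F_rep = 23·(-4,5)/41² = (-0.0547,0.0684)
o4: d²=340 > ρ²=50 → inactive
F = F_att + ΣF_rep = (8.9453,-19.9316)
Δp = p'−p = (1.1182,-2.4914); α = Δx/Fx = (15037/13448) / (15037/1681) = 1/8
check: Δy/Fy = (-33505/13448) / (-33505/1681) = 1/8 ✓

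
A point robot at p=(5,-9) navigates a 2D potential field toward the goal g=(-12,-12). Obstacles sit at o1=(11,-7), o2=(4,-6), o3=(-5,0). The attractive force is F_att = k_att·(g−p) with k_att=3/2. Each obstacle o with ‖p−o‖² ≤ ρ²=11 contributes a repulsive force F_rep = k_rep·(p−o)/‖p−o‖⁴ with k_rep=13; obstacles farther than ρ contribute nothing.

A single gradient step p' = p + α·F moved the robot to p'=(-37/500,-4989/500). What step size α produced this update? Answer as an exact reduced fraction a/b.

F_att = 3/2·(g−p) = 3/2·(-17,-3) = (-25.5000,-4.5000)
o1: d²=40 > ρ²=11 → inactive
o2: d²=10 ≤ ρ²=11; F_rep = 13·(1,-3)/10² = (0.1300,-0.3900)
o3: d²=181 > ρ²=11 → inactive
F = F_att + ΣF_rep = (-25.3700,-4.8900)
Δp = p'−p = (-5.0740,-0.9780); α = Δx/Fx = (-2537/500) / (-2537/100) = 1/5
check: Δy/Fy = (-489/500) / (-489/100) = 1/5 ✓

α = 1/5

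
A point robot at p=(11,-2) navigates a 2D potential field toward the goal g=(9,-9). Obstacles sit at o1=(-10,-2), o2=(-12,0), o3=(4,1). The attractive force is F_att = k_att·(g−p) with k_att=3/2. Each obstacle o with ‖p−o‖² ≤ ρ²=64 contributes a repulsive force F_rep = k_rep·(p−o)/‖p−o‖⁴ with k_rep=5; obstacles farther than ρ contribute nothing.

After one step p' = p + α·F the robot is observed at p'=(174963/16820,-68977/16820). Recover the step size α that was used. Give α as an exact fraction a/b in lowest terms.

α = 1/5

F_att = 3/2·(g−p) = 3/2·(-2,-7) = (-3.0000,-10.5000)
o1: d²=441 > ρ²=64 → inactive
o2: d²=533 > ρ²=64 → inactive
o3: d²=58 ≤ ρ²=64; F_rep = 5·(7,-3)/58² = (0.0104,-0.0045)
F = F_att + ΣF_rep = (-2.9896,-10.5045)
Δp = p'−p = (-0.5979,-2.1009); α = Δx/Fx = (-10057/16820) / (-10057/3364) = 1/5
check: Δy/Fy = (-35337/16820) / (-35337/3364) = 1/5 ✓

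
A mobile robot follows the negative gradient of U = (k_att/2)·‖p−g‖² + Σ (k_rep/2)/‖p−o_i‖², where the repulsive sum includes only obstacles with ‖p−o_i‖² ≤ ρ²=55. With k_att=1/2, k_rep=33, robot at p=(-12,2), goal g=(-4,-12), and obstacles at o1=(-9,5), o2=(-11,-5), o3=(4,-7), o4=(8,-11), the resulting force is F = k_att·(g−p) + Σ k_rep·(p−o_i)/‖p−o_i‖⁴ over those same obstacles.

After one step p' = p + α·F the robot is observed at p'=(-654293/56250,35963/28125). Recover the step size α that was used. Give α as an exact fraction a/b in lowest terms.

α = 1/10

F_att = 1/2·(g−p) = 1/2·(8,-14) = (4.0000,-7.0000)
o1: d²=18 ≤ ρ²=55; F_rep = 33·(-3,-3)/18² = (-0.3056,-0.3056)
o2: d²=50 ≤ ρ²=55; F_rep = 33·(-1,7)/50² = (-0.0132,0.0924)
o3: d²=337 > ρ²=55 → inactive
o4: d²=569 > ρ²=55 → inactive
F = F_att + ΣF_rep = (3.6812,-7.2132)
Δp = p'−p = (0.3681,-0.7213); α = Δx/Fx = (20707/56250) / (20707/5625) = 1/10
check: Δy/Fy = (-20287/28125) / (-40574/5625) = 1/10 ✓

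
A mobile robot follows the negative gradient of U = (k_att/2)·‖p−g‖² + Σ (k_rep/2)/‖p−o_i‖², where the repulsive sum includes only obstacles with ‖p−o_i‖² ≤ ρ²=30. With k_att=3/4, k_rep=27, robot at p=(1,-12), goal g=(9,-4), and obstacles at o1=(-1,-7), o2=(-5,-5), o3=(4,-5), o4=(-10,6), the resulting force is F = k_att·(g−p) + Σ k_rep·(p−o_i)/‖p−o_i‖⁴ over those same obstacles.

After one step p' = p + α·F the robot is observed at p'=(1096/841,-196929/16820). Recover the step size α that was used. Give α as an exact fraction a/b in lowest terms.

F_att = 3/4·(g−p) = 3/4·(8,8) = (6.0000,6.0000)
o1: d²=29 ≤ ρ²=30; F_rep = 27·(2,-5)/29² = (0.0642,-0.1605)
o2: d²=85 > ρ²=30 → inactive
o3: d²=58 > ρ²=30 → inactive
o4: d²=445 > ρ²=30 → inactive
F = F_att + ΣF_rep = (6.0642,5.8395)
Δp = p'−p = (0.3032,0.2920); α = Δx/Fx = (255/841) / (5100/841) = 1/20
check: Δy/Fy = (4911/16820) / (4911/841) = 1/20 ✓

α = 1/20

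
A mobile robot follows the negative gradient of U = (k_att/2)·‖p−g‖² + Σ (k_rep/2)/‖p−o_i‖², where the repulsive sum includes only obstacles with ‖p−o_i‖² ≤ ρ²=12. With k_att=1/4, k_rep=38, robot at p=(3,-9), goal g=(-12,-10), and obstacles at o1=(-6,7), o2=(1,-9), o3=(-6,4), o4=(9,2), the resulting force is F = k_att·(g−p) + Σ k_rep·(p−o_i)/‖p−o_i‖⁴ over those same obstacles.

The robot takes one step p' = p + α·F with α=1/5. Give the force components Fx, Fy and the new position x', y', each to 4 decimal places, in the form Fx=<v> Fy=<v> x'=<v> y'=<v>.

Fx=1.0000 Fy=-0.2500 x'=3.2000 y'=-9.0500

F_att = 1/4·(g−p) = 1/4·(-15,-1) = (-3.7500,-0.2500)
o1: d²=337 > ρ²=12 → inactive
o2: d²=4 ≤ ρ²=12; F_rep = 38·(2,0)/4² = (4.7500,0.0000)
o3: d²=250 > ρ²=12 → inactive
o4: d²=157 > ρ²=12 → inactive
F = F_att + ΣF_rep = (1.0000,-0.2500)
p' = p + 1/5·F = (3.2000,-9.0500)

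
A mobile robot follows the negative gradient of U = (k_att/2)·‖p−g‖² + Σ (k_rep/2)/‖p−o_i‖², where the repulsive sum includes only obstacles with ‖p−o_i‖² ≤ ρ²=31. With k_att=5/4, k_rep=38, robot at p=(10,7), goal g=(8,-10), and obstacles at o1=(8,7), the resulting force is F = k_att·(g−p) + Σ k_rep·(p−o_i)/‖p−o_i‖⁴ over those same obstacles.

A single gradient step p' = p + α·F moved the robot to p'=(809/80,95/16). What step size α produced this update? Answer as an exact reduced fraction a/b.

α = 1/20

F_att = 5/4·(g−p) = 5/4·(-2,-17) = (-2.5000,-21.2500)
o1: d²=4 ≤ ρ²=31; F_rep = 38·(2,0)/4² = (4.7500,0.0000)
F = F_att + ΣF_rep = (2.2500,-21.2500)
Δp = p'−p = (0.1125,-1.0625); α = Δx/Fx = (9/80) / (9/4) = 1/20
check: Δy/Fy = (-17/16) / (-85/4) = 1/20 ✓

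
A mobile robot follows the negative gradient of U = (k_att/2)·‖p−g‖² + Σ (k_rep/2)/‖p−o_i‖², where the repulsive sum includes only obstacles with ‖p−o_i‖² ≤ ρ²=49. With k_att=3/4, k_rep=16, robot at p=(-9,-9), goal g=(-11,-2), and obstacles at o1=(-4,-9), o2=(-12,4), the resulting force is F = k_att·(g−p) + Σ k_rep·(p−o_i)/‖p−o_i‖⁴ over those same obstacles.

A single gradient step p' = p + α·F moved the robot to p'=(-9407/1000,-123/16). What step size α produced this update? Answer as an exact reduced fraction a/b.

α = 1/4

F_att = 3/4·(g−p) = 3/4·(-2,7) = (-1.5000,5.2500)
o1: d²=25 ≤ ρ²=49; F_rep = 16·(-5,0)/25² = (-0.1280,0.0000)
o2: d²=178 > ρ²=49 → inactive
F = F_att + ΣF_rep = (-1.6280,5.2500)
Δp = p'−p = (-0.4070,1.3125); α = Δx/Fx = (-407/1000) / (-407/250) = 1/4
check: Δy/Fy = (21/16) / (21/4) = 1/4 ✓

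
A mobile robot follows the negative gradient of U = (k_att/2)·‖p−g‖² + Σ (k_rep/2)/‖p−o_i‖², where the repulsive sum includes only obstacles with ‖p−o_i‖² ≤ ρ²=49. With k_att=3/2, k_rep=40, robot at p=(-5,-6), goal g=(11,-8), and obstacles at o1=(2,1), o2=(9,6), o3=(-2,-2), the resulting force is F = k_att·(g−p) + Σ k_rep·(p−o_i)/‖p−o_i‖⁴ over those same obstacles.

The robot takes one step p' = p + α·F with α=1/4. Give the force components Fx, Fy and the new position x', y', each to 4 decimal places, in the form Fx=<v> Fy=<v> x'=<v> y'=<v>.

F_att = 3/2·(g−p) = 3/2·(16,-2) = (24.0000,-3.0000)
o1: d²=98 > ρ²=49 → inactive
o2: d²=340 > ρ²=49 → inactive
o3: d²=25 ≤ ρ²=49; F_rep = 40·(-3,-4)/25² = (-0.1920,-0.2560)
F = F_att + ΣF_rep = (23.8080,-3.2560)
p' = p + 1/4·F = (0.9520,-6.8140)

Fx=23.8080 Fy=-3.2560 x'=0.9520 y'=-6.8140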